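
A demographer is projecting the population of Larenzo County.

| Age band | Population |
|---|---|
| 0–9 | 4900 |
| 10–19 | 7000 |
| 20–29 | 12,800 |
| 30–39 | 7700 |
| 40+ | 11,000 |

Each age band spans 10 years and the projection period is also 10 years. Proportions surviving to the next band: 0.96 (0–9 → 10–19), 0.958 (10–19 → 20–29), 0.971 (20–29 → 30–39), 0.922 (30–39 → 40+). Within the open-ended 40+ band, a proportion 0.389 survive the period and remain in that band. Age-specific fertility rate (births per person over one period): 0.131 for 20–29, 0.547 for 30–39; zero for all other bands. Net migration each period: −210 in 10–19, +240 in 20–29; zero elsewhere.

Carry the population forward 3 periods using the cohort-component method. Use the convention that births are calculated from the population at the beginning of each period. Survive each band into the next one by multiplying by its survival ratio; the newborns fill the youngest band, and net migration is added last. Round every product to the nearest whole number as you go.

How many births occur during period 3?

4285

Period 1.
Births: 12800 × 0.131 = 1677, 7700 × 0.547 = 4212 → total 5889
10–19: 4900 × 0.96 = 4704
20–29: 7000 × 0.958 = 6706
30–39: 12800 × 0.971 = 12429
40+: 7700 × 0.922 + 11000 × 0.389 = 7099 + 4279 = 11378
Net migration: 10–19 − 210 → 4494; 20–29 + 240 → 6946
End of period: [5889, 4494, 6946, 12429, 11378]
Period 2.
Births: 6946 × 0.131 = 910, 12429 × 0.547 = 6799 → total 7709
10–19: 5889 × 0.96 = 5653
20–29: 4494 × 0.958 = 4305
30–39: 6946 × 0.971 = 6745
40+: 12429 × 0.922 + 11378 × 0.389 = 11460 + 4426 = 15886
Net migration: 10–19 − 210 → 5443; 20–29 + 240 → 4545
End of period: [7709, 5443, 4545, 6745, 15886]
Period 3.
Births: 4545 × 0.131 = 595, 6745 × 0.547 = 3690 → total 4285
10–19: 7709 × 0.96 = 7401
20–29: 5443 × 0.958 = 5214
30–39: 4545 × 0.971 = 4413
40+: 6745 × 0.922 + 15886 × 0.389 = 6219 + 6180 = 12399
Net migration: 10–19 − 210 → 7191; 20–29 + 240 → 5454
End of period: [4285, 7191, 5454, 4413, 12399]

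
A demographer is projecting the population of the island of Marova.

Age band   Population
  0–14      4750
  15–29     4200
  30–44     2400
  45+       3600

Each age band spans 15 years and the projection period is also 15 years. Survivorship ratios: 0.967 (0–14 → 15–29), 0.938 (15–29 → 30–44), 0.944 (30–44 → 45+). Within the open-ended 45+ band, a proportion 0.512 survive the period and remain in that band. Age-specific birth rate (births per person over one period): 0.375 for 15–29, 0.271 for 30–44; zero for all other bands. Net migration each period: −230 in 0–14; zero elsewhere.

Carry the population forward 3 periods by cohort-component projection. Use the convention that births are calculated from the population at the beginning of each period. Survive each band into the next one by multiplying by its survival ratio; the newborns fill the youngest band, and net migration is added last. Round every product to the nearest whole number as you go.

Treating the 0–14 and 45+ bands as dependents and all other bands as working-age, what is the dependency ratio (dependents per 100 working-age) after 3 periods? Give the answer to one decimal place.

After projecting period 1:
Births: 4200 × 0.375 = 1575  |  2400 × 0.271 = 650 → total 2225
15–29: 4750 × 0.967 = 4593
30–44: 4200 × 0.938 = 3940
45+: 2400 × 0.944 + 3600 × 0.512 = 2266 + 1843 = 4109
Net migration: 0–14 − 230 → 1995
Giving 1995 / 4593 / 3940 / 4109.
After projecting period 2:
Births: 4593 × 0.375 = 1722  |  3940 × 0.271 = 1068 → total 2790
15–29: 1995 × 0.967 = 1929
30–44: 4593 × 0.938 = 4308
45+: 3940 × 0.944 + 4109 × 0.512 = 3719 + 2104 = 5823
Net migration: 0–14 − 230 → 2560
Giving 2560 / 1929 / 4308 / 5823.
After projecting period 3:
Births: 1929 × 0.375 = 723  |  4308 × 0.271 = 1167 → total 1890
15–29: 2560 × 0.967 = 2476
30–44: 1929 × 0.938 = 1809
45+: 4308 × 0.944 + 5823 × 0.512 = 4067 + 2981 = 7048
Net migration: 0–14 − 230 → 1660
Giving 1660 / 2476 / 1809 / 7048.
Dependents (band 0–14 + band 45+) = 1660 + 7048 = 8708; working-age = 4285; ratio = 8708/4285 × 100 = 203.2

203.2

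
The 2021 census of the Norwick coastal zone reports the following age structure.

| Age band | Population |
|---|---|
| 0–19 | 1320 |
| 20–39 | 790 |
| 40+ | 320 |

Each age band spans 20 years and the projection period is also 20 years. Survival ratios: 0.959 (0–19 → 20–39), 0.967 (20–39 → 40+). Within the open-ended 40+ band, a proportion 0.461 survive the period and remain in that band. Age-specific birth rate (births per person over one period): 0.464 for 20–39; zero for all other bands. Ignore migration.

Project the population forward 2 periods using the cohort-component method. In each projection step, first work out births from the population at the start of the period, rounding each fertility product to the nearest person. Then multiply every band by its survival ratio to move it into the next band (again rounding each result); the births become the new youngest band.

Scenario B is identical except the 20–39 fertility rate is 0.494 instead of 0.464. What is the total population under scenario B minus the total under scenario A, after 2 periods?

After projecting period 1:
Births: 790 × 0.464 = 367
20–39: 1320 × 0.959 = 1266
40+: 790 × 0.967 + 320 × 0.461 = 764 + 148 = 912
Giving 367 / 1266 / 912.
After projecting period 2:
Births: 1266 × 0.464 = 587
20–39: 367 × 0.959 = 352
40+: 1266 × 0.967 + 912 × 0.461 = 1224 + 420 = 1644
Giving 587 / 352 / 1644.
Scenario A total after 2 periods: 2583
Scenario B projection —
After projecting period 1:
Births: 790 × 0.494 = 390
20–39: 1320 × 0.959 = 1266
40+: 790 × 0.967 + 320 × 0.461 = 764 + 148 = 912
Giving 390 / 1266 / 912.
After projecting period 2:
Births: 1266 × 0.494 = 625
20–39: 390 × 0.959 = 374
40+: 1266 × 0.967 + 912 × 0.461 = 1224 + 420 = 1644
Giving 625 / 374 / 1644.
Scenario B total after 2 periods: 2643
Difference B − A = 2643 − 2583 = 60

60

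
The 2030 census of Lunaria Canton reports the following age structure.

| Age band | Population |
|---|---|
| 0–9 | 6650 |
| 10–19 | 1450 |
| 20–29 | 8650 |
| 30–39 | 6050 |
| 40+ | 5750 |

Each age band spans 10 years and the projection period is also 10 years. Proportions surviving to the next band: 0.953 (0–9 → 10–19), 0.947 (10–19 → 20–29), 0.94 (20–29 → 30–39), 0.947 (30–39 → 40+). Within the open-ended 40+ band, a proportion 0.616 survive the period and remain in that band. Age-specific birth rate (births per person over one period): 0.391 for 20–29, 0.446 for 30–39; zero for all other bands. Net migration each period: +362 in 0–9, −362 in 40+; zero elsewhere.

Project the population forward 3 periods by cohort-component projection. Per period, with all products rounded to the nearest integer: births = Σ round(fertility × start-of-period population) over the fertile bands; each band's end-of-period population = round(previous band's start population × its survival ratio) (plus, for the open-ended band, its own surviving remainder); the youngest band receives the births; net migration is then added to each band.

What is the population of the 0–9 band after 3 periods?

3284

Numbering the bands 1..5 from youngest to oldest:
— Period 1 —
Births: 8650 × 0.391 = 3382 ; 6050 × 0.446 = 2698 — total 6080
Band 2: 6650 × 0.953 = 6337
Band 3: 1450 × 0.947 = 1373
Band 4: 8650 × 0.94 = 8131
Band 5: 6050 × 0.947 + 5750 × 0.616 = 5729 + 3542 = 9271
Net migration: Band 1 + 362 → 6442; Band 5 − 362 → 8909
End of period: [6442, 6337, 1373, 8131, 8909]
— Period 2 —
Births: 1373 × 0.391 = 537 ; 8131 × 0.446 = 3626 — total 4163
Band 2: 6442 × 0.953 = 6139
Band 3: 6337 × 0.947 = 6001
Band 4: 1373 × 0.94 = 1291
Band 5: 8131 × 0.947 + 8909 × 0.616 = 7700 + 5488 = 13188
Net migration: Band 1 + 362 → 4525; Band 5 − 362 → 12826
End of period: [4525, 6139, 6001, 1291, 12826]
— Period 3 —
Births: 6001 × 0.391 = 2346 ; 1291 × 0.446 = 576 — total 2922
Band 2: 4525 × 0.953 = 4312
Band 3: 6139 × 0.947 = 5814
Band 4: 6001 × 0.94 = 5641
Band 5: 1291 × 0.947 + 12826 × 0.616 = 1223 + 7901 = 9124
Net migration: Band 1 + 362 → 3284; Band 5 − 362 → 8762
End of period: [3284, 4312, 5814, 5641, 8762]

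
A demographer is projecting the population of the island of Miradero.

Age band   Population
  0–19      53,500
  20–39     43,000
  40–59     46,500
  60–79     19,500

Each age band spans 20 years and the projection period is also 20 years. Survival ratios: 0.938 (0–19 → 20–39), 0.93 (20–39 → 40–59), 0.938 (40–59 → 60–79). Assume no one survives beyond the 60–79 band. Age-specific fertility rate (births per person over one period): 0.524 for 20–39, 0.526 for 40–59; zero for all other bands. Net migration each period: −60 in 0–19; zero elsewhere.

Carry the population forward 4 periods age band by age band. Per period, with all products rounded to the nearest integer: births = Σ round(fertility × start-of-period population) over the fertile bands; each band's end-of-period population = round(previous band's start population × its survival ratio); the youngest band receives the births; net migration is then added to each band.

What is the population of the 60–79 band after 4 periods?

After projecting period 1:
Births: 43000 × 0.524 = 22532  |  46500 × 0.526 = 24459 → 46991
20–39: 53500 × 0.938 = 50183
40–59: 43000 × 0.93 = 39990
60–79: 46500 × 0.938 = 43617
Net migration: 0–19 − 60 → 46931
Giving 46931 / 50183 / 39990 / 43617.
After projecting period 2:
Births: 50183 × 0.524 = 26296  |  39990 × 0.526 = 21035 → 47331
20–39: 46931 × 0.938 = 44021
40–59: 50183 × 0.93 = 46670
60–79: 39990 × 0.938 = 37511
Net migration: 0–19 − 60 → 47271
Giving 47271 / 44021 / 46670 / 37511.
After projecting period 3:
Births: 44021 × 0.524 = 23067  |  46670 × 0.526 = 24548 → 47615
20–39: 47271 × 0.938 = 44340
40–59: 44021 × 0.93 = 40940
60–79: 46670 × 0.938 = 43776
Net migration: 0–19 − 60 → 47555
Giving 47555 / 44340 / 40940 / 43776.
After projecting period 4:
Births: 44340 × 0.524 = 23234  |  40940 × 0.526 = 21534 → 44768
20–39: 47555 × 0.938 = 44607
40–59: 44340 × 0.93 = 41236
60–79: 40940 × 0.938 = 38402
Net migration: 0–19 − 60 → 44708
Giving 44708 / 44607 / 41236 / 38402.

38402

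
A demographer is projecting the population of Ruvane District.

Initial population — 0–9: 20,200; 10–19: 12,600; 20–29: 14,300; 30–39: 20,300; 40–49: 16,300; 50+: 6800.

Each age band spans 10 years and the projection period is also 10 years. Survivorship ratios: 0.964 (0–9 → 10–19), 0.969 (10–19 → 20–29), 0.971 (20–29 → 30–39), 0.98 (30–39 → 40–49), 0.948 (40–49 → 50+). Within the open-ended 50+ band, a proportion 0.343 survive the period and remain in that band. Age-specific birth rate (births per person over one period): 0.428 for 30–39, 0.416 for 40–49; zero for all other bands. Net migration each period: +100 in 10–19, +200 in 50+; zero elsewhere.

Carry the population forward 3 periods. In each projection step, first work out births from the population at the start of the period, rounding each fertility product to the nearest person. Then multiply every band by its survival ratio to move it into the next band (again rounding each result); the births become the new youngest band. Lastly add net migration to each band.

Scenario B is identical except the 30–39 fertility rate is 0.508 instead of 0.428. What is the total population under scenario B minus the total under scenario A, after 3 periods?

After projecting period 1:
Births: 20300 × 0.428 = 8688, 16300 × 0.416 = 6781 → 15469
10–19: 20200 × 0.964 = 19473
20–29: 12600 × 0.969 = 12209
30–39: 14300 × 0.971 = 13885
40–49: 20300 × 0.98 = 19894
50+: 16300 × 0.948 + 6800 × 0.343 = 15452 + 2332 = 17784
Net migration: 10–19 + 100 → 19573; 50+ + 200 → 17984
Population now: 0–9=15469, 10–19=19573, 20–29=12209, 30–39=13885, 40–49=19894, 50+=17984
After projecting period 2:
Births: 13885 × 0.428 = 5943, 19894 × 0.416 = 8276 → 14219
10–19: 15469 × 0.964 = 14912
20–29: 19573 × 0.969 = 18966
30–39: 12209 × 0.971 = 11855
40–49: 13885 × 0.98 = 13607
50+: 19894 × 0.948 + 17984 × 0.343 = 18860 + 6169 = 25029
Net migration: 10–19 + 100 → 15012; 50+ + 200 → 25229
Population now: 0–9=14219, 10–19=15012, 20–29=18966, 30–39=11855, 40–49=13607, 50+=25229
After projecting period 3:
Births: 11855 × 0.428 = 5074, 13607 × 0.416 = 5661 → 10735
10–19: 14219 × 0.964 = 13707
20–29: 15012 × 0.969 = 14547
30–39: 18966 × 0.971 = 18416
40–49: 11855 × 0.98 = 11618
50+: 13607 × 0.948 + 25229 × 0.343 = 12899 + 8654 = 21553
Net migration: 10–19 + 100 → 13807; 50+ + 200 → 21753
Population now: 0–9=10735, 10–19=13807, 20–29=14547, 30–39=18416, 40–49=11618, 50+=21753
Scenario A total after 3 periods: 90876
Scenario B projection —
After projecting period 1:
Births: 20300 × 0.508 = 10312, 16300 × 0.416 = 6781 → 17093
10–19: 20200 × 0.964 = 19473
20–29: 12600 × 0.969 = 12209
30–39: 14300 × 0.971 = 13885
40–49: 20300 × 0.98 = 19894
50+: 16300 × 0.948 + 6800 × 0.343 = 15452 + 2332 = 17784
Net migration: 10–19 + 100 → 19573; 50+ + 200 → 17984
Population now: 0–9=17093, 10–19=19573, 20–29=12209, 30–39=13885, 40–49=19894, 50+=17984
After projecting period 2:
Births: 13885 × 0.508 = 7054, 19894 × 0.416 = 8276 → 15330
10–19: 17093 × 0.964 = 16478
20–29: 19573 × 0.969 = 18966
30–39: 12209 × 0.971 = 11855
40–49: 13885 × 0.98 = 13607
50+: 19894 × 0.948 + 17984 × 0.343 = 18860 + 6169 = 25029
Net migration: 10–19 + 100 → 16578; 50+ + 200 → 25229
Population now: 0–9=15330, 10–19=16578, 20–29=18966, 30–39=11855, 40–49=13607, 50+=25229
After projecting period 3:
Births: 11855 × 0.508 = 6022, 13607 × 0.416 = 5661 → 11683
10–19: 15330 × 0.964 = 14778
20–29: 16578 × 0.969 = 16064
30–39: 18966 × 0.971 = 18416
40–49: 11855 × 0.98 = 11618
50+: 13607 × 0.948 + 25229 × 0.343 = 12899 + 8654 = 21553
Net migration: 10–19 + 100 → 14878; 50+ + 200 → 21753
Population now: 0–9=11683, 10–19=14878, 20–29=16064, 30–39=18416, 40–49=11618, 50+=21753
Scenario B total after 3 periods: 94412
Difference B − A = 94412 − 90876 = 3536

3536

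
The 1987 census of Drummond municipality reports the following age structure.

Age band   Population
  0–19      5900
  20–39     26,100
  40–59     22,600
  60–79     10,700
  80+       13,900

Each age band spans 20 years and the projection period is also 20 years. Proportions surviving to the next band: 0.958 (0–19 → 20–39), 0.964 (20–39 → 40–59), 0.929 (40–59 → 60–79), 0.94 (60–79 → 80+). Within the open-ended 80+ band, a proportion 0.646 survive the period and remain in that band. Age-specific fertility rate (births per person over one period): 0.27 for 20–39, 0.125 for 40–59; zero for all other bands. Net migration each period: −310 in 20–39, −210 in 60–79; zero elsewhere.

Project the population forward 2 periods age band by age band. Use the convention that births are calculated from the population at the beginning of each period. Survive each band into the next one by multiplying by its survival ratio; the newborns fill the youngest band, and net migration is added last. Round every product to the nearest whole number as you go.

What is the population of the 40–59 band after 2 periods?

5150

Period 1:
Births: 26100 × 0.27 = 7047  |  22600 × 0.125 = 2825 — total 9872
20–39: 5900 × 0.958 = 5652
40–59: 26100 × 0.964 = 25160
60–79: 22600 × 0.929 = 20995
80+: 10700 × 0.94 + 13900 × 0.646 = 10058 + 8979 = 19037
Net migration: 20–39 − 310 → 5342; 60–79 − 210 → 20785
End of period: [9872, 5342, 25160, 20785, 19037]
Period 2:
Births: 5342 × 0.27 = 1442  |  25160 × 0.125 = 3145 — total 4587
20–39: 9872 × 0.958 = 9457
40–59: 5342 × 0.964 = 5150
60–79: 25160 × 0.929 = 23374
80+: 20785 × 0.94 + 19037 × 0.646 = 19538 + 12298 = 31836
Net migration: 20–39 − 310 → 9147; 60–79 − 210 → 23164
End of period: [4587, 9147, 5150, 23164, 31836]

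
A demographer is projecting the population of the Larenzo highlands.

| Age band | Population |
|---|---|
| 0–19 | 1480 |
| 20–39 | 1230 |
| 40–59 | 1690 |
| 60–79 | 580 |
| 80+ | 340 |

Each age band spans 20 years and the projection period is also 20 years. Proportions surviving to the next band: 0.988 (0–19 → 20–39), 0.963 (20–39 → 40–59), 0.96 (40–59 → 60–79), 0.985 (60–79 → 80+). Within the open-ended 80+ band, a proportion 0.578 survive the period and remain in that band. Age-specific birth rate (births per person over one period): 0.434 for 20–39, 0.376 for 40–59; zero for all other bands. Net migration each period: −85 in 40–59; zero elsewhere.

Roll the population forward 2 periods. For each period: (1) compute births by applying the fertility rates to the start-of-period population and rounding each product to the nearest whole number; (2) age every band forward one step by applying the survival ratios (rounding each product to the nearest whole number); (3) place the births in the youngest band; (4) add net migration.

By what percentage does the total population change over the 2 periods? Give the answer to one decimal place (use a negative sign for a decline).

24.5

Let band 1 be 0–19 through band 5 = 80+.
Period 1.
Births: 1230 * 0.434 = 534, 1690 * 0.376 = 635 → 1169
Band 2: 1480 * 0.988 = 1462
Band 3: 1230 * 0.963 = 1184
Band 4: 1690 * 0.96 = 1622
Band 5: 580 * 0.985 + 340 * 0.578 = 571 + 197 = 768
Net migration: Band 3 − 85 → 1099
Giving 1169 / 1462 / 1099 / 1622 / 768.
Period 2.
Births: 1462 * 0.434 = 635, 1099 * 0.376 = 413 → 1048
Band 2: 1169 * 0.988 = 1155
Band 3: 1462 * 0.963 = 1408
Band 4: 1099 * 0.96 = 1055
Band 5: 1622 * 0.985 + 768 * 0.578 = 1598 + 444 = 2042
Net migration: Band 3 − 85 → 1323
Giving 1048 / 1155 / 1323 / 1055 / 2042.
Total: 5320 → 6623; change = 1303; percentage change = 24.5%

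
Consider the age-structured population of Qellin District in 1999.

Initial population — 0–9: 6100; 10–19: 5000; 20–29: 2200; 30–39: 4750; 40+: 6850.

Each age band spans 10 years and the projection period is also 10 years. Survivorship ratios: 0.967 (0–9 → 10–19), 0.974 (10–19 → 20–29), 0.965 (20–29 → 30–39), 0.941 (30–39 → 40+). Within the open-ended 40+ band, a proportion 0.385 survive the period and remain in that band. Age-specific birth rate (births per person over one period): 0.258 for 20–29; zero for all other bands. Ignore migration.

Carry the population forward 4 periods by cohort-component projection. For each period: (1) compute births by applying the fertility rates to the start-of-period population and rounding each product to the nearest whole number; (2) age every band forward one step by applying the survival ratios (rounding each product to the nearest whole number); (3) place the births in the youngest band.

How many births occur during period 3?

Call the groups 1 to 5, youngest first.
— Period 1 —
Births: 2200 * 0.258 = 568
Group 2: 6100 * 0.967 = 5899
Group 3: 5000 * 0.974 = 4870
Group 4: 2200 * 0.965 = 2123
Group 5: 4750 * 0.941 + 6850 * 0.385 = 4470 + 2637 = 7107
End of period: [568, 5899, 4870, 2123, 7107]
— Period 2 —
Births: 4870 * 0.258 = 1256
Group 2: 568 * 0.967 = 549
Group 3: 5899 * 0.974 = 5746
Group 4: 4870 * 0.965 = 4700
Group 5: 2123 * 0.941 + 7107 * 0.385 = 1998 + 2736 = 4734
End of period: [1256, 549, 5746, 4700, 4734]
— Period 3 —
Births: 5746 * 0.258 = 1482
Group 2: 1256 * 0.967 = 1215
Group 3: 549 * 0.974 = 535
Group 4: 5746 * 0.965 = 5545
Group 5: 4700 * 0.941 + 4734 * 0.385 = 4423 + 1823 = 6246
End of period: [1482, 1215, 535, 5545, 6246]

1482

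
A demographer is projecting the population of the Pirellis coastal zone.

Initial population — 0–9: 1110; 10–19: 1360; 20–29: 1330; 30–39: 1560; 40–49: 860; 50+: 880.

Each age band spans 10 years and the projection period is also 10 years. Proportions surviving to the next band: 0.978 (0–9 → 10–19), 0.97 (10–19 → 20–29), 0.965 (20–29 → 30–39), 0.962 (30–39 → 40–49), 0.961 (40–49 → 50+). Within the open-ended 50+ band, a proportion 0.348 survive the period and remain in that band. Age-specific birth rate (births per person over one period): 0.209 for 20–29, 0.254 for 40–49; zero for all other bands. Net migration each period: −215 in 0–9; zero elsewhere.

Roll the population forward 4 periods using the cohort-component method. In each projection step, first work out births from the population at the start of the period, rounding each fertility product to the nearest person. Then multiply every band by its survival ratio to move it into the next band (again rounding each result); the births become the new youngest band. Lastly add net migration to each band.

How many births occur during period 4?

After projecting period 1:
Births: 1330 × 0.209 = 278, 860 × 0.254 = 218 ⇒ total 496
10–19: 1110 × 0.978 = 1086
20–29: 1360 × 0.97 = 1319
30–39: 1330 × 0.965 = 1283
40–49: 1560 × 0.962 = 1501
50+: 860 × 0.961 + 880 × 0.348 = 826 + 306 = 1132
Net migration: 0–9 − 215 → 281
Population now: 0–9=281, 10–19=1086, 20–29=1319, 30–39=1283, 40–49=1501, 50+=1132
After projecting period 2:
Births: 1319 × 0.209 = 276, 1501 × 0.254 = 381 ⇒ total 657
10–19: 281 × 0.978 = 275
20–29: 1086 × 0.97 = 1053
30–39: 1319 × 0.965 = 1273
40–49: 1283 × 0.962 = 1234
50+: 1501 × 0.961 + 1132 × 0.348 = 1442 + 394 = 1836
Net migration: 0–9 − 215 → 442
Population now: 0–9=442, 10–19=275, 20–29=1053, 30–39=1273, 40–49=1234, 50+=1836
After projecting period 3:
Births: 1053 × 0.209 = 220, 1234 × 0.254 = 313 ⇒ total 533
10–19: 442 × 0.978 = 432
20–29: 275 × 0.97 = 267
30–39: 1053 × 0.965 = 1016
40–49: 1273 × 0.962 = 1225
50+: 1234 × 0.961 + 1836 × 0.348 = 1186 + 639 = 1825
Net migration: 0–9 − 215 → 318
Population now: 0–9=318, 10–19=432, 20–29=267, 30–39=1016, 40–49=1225, 50+=1825
After projecting period 4:
Births: 267 × 0.209 = 56, 1225 × 0.254 = 311 ⇒ total 367
10–19: 318 × 0.978 = 311
20–29: 432 × 0.97 = 419
30–39: 267 × 0.965 = 258
40–49: 1016 × 0.962 = 977
50+: 1225 × 0.961 + 1825 × 0.348 = 1177 + 635 = 1812
Net migration: 0–9 − 215 → 152
Population now: 0–9=152, 10–19=311, 20–29=419, 30–39=258, 40–49=977, 50+=1812

367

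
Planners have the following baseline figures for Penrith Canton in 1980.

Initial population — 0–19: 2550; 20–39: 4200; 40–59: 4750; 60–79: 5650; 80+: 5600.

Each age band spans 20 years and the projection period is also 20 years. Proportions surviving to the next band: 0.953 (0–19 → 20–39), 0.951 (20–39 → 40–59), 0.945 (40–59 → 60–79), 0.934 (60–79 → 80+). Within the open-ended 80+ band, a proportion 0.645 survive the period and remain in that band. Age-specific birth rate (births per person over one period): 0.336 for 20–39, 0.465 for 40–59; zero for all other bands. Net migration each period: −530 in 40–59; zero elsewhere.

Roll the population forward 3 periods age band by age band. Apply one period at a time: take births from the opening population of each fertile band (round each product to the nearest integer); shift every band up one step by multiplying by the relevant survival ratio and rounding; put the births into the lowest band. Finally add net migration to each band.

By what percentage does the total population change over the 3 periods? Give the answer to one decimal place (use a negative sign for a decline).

-20.0

— Period 1 —
Births: 4200 * 0.336 = 1411, 4750 * 0.465 = 2209 ⇒ total 3620
20–39: 2550 * 0.953 = 2430
40–59: 4200 * 0.951 = 3994
60–79: 4750 * 0.945 = 4489
80+: 5650 * 0.934 + 5600 * 0.645 = 5277 + 3612 = 8889
Net migration: 40–59 − 530 → 3464
End of period: [3620, 2430, 3464, 4489, 8889]
— Period 2 —
Births: 2430 * 0.336 = 816, 3464 * 0.465 = 1611 ⇒ total 2427
20–39: 3620 * 0.953 = 3450
40–59: 2430 * 0.951 = 2311
60–79: 3464 * 0.945 = 3273
80+: 4489 * 0.934 + 8889 * 0.645 = 4193 + 5733 = 9926
Net migration: 40–59 − 530 → 1781
End of period: [2427, 3450, 1781, 3273, 9926]
— Period 3 —
Births: 3450 * 0.336 = 1159, 1781 * 0.465 = 828 ⇒ total 1987
20–39: 2427 * 0.953 = 2313
40–59: 3450 * 0.951 = 3281
60–79: 1781 * 0.945 = 1683
80+: 3273 * 0.934 + 9926 * 0.645 = 3057 + 6402 = 9459
Net migration: 40–59 − 530 → 2751
End of period: [1987, 2313, 2751, 1683, 9459]
Total: 22750 → 18193; change = -4557; percentage change = -20.0%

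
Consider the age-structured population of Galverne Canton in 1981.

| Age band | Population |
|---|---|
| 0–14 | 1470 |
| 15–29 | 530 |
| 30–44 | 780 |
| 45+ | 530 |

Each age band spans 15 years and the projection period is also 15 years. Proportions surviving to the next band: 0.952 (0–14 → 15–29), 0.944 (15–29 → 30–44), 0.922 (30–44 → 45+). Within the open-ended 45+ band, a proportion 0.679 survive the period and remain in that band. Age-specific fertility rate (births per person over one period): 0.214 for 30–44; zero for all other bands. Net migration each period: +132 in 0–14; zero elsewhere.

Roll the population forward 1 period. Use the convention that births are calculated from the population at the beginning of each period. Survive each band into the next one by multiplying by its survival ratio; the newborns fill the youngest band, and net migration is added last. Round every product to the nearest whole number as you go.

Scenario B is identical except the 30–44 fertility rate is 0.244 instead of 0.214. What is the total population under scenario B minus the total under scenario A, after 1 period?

23

Period 1.
Births: 780 × 0.214 = 167
15–29: 1470 × 0.952 = 1399
30–44: 530 × 0.944 = 500
45+: 780 × 0.922 + 530 × 0.679 = 719 + 360 = 1079
Net migration: 0–14 + 132 → 299
Giving 299 / 1399 / 500 / 1079.
Scenario A total after 1 period: 3277
Scenario B projection —
Period 1.
Births: 780 × 0.244 = 190
15–29: 1470 × 0.952 = 1399
30–44: 530 × 0.944 = 500
45+: 780 × 0.922 + 530 × 0.679 = 719 + 360 = 1079
Net migration: 0–14 + 132 → 322
Giving 322 / 1399 / 500 / 1079.
Scenario B total after 1 period: 3300
Difference B − A = 3300 − 3277 = 23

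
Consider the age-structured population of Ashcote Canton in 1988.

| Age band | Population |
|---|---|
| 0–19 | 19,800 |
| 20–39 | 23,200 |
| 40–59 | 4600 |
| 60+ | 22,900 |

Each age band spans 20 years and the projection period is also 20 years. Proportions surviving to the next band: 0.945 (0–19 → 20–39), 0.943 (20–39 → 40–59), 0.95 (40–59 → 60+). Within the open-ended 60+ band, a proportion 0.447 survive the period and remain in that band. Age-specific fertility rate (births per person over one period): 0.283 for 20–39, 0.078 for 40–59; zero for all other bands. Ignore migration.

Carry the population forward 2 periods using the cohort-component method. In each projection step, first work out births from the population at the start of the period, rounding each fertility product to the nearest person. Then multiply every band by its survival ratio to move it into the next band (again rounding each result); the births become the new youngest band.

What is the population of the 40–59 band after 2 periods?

After projecting period 1:
Births: 23200 × 0.283 = 6566 ; 4600 × 0.078 = 359 — total 6925
20–39: 19800 × 0.945 = 18711
40–59: 23200 × 0.943 = 21878
60+: 4600 × 0.95 + 22900 × 0.447 = 4370 + 10236 = 14606
→ [6925, 18711, 21878, 14606]
After projecting period 2:
Births: 18711 × 0.283 = 5295 ; 21878 × 0.078 = 1706 — total 7001
20–39: 6925 × 0.945 = 6544
40–59: 18711 × 0.943 = 17644
60+: 21878 × 0.95 + 14606 × 0.447 = 20784 + 6529 = 27313
→ [7001, 6544, 17644, 27313]

17644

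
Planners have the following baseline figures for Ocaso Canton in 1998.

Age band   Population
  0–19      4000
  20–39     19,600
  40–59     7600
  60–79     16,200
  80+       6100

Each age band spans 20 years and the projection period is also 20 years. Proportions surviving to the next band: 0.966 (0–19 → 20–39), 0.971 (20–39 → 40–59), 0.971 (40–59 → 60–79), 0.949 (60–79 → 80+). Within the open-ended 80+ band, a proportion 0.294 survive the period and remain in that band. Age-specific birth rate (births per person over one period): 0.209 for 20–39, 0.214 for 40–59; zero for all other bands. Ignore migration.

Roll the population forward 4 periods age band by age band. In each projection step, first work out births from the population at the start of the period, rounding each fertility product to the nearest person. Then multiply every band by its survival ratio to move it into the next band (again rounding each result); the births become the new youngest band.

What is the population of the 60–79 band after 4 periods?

5211

Let band 1 be 0–19 through band 5 = 80+.
Period 1:
Births: 19600 × 0.209 = 4096 ; 7600 × 0.214 = 1626 ⇒ total 5722
Band 2: 4000 × 0.966 = 3864
Band 3: 19600 × 0.971 = 19032
Band 4: 7600 × 0.971 = 7380
Band 5: 16200 × 0.949 + 6100 × 0.294 = 15374 + 1793 = 17167
Population now: 0–19=5722, 20–39=3864, 40–59=19032, 60–79=7380, 80+=17167
Period 2:
Births: 3864 × 0.209 = 808 ; 19032 × 0.214 = 4073 ⇒ total 4881
Band 2: 5722 × 0.966 = 5527
Band 3: 3864 × 0.971 = 3752
Band 4: 19032 × 0.971 = 18480
Band 5: 7380 × 0.949 + 17167 × 0.294 = 7004 + 5047 = 12051
Population now: 0–19=4881, 20–39=5527, 40–59=3752, 60–79=18480, 80+=12051
Period 3:
Births: 5527 × 0.209 = 1155 ; 3752 × 0.214 = 803 ⇒ total 1958
Band 2: 4881 × 0.966 = 4715
Band 3: 5527 × 0.971 = 5367
Band 4: 3752 × 0.971 = 3643
Band 5: 18480 × 0.949 + 12051 × 0.294 = 17538 + 3543 = 21081
Population now: 0–19=1958, 20–39=4715, 40–59=5367, 60–79=3643, 80+=21081
Period 4:
Births: 4715 × 0.209 = 985 ; 5367 × 0.214 = 1149 ⇒ total 2134
Band 2: 1958 × 0.966 = 1891
Band 3: 4715 × 0.971 = 4578
Band 4: 5367 × 0.971 = 5211
Band 5: 3643 × 0.949 + 21081 × 0.294 = 3457 + 6198 = 9655
Population now: 0–19=2134, 20–39=1891, 40–59=4578, 60–79=5211, 80+=9655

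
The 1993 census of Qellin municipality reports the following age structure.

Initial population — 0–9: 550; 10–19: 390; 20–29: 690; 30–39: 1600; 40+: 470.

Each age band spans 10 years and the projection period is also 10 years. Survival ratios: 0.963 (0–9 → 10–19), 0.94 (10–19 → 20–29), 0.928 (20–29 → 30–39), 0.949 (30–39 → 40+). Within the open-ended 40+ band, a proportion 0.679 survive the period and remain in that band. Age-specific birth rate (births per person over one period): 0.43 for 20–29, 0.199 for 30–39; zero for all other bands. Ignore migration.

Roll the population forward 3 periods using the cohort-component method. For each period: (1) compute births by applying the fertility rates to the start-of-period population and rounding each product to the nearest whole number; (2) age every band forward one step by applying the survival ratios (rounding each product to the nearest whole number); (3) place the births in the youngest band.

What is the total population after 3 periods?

Period 1.
Births: 690 × 0.43 = 297, 1600 × 0.199 = 318 ⇒ total 615
10–19: 550 × 0.963 = 530
20–29: 390 × 0.94 = 367
30–39: 690 × 0.928 = 640
40+: 1600 × 0.949 + 470 × 0.679 = 1518 + 319 = 1837
Population now: 0–9=615, 10–19=530, 20–29=367, 30–39=640, 40+=1837
Period 2.
Births: 367 × 0.43 = 158, 640 × 0.199 = 127 ⇒ total 285
10–19: 615 × 0.963 = 592
20–29: 530 × 0.94 = 498
30–39: 367 × 0.928 = 341
40+: 640 × 0.949 + 1837 × 0.679 = 607 + 1247 = 1854
Population now: 0–9=285, 10–19=592, 20–29=498, 30–39=341, 40+=1854
Period 3.
Births: 498 × 0.43 = 214, 341 × 0.199 = 68 ⇒ total 282
10–19: 285 × 0.963 = 274
20–29: 592 × 0.94 = 556
30–39: 498 × 0.928 = 462
40+: 341 × 0.949 + 1854 × 0.679 = 324 + 1259 = 1583
Population now: 0–9=282, 10–19=274, 20–29=556, 30–39=462, 40+=1583
Total after period 3: 282 + 274 + 556 + 462 + 1583 = 3157

3157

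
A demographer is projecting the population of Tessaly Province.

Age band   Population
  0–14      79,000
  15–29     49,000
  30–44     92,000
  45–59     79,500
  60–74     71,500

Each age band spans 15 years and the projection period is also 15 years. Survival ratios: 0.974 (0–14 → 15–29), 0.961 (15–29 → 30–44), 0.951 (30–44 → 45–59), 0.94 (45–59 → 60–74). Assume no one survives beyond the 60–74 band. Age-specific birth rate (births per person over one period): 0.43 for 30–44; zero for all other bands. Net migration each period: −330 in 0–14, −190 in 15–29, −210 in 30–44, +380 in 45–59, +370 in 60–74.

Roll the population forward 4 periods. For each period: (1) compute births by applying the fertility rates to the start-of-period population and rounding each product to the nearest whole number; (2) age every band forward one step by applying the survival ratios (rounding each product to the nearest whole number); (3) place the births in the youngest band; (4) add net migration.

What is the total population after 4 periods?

165157

Call the bands 1 to 5, youngest first.
Period 1:
Births: 92000 × 0.43 = 39560
Band 2: 79000 × 0.974 = 76946
Band 3: 49000 × 0.961 = 47089
Band 4: 92000 × 0.951 = 87492
Band 5: 79500 × 0.94 = 74730
Net migration: Band 1 − 330 → 39230; Band 2 − 190 → 76756; Band 3 − 210 → 46879; Band 4 + 380 → 87872; Band 5 + 370 → 75100
→ [39230, 76756, 46879, 87872, 75100]
Period 2:
Births: 46879 × 0.43 = 20158
Band 2: 39230 × 0.974 = 38210
Band 3: 76756 × 0.961 = 73763
Band 4: 46879 × 0.951 = 44582
Band 5: 87872 × 0.94 = 82600
Net migration: Band 1 − 330 → 19828; Band 2 − 190 → 38020; Band 3 − 210 → 73553; Band 4 + 380 → 44962; Band 5 + 370 → 82970
→ [19828, 38020, 73553, 44962, 82970]
Period 3:
Births: 73553 × 0.43 = 31628
Band 2: 19828 × 0.974 = 19312
Band 3: 38020 × 0.961 = 36537
Band 4: 73553 × 0.951 = 69949
Band 5: 44962 × 0.94 = 42264
Net migration: Band 1 − 330 → 31298; Band 2 − 190 → 19122; Band 3 − 210 → 36327; Band 4 + 380 → 70329; Band 5 + 370 → 42634
→ [31298, 19122, 36327, 70329, 42634]
Period 4:
Births: 36327 × 0.43 = 15621
Band 2: 31298 × 0.974 = 30484
Band 3: 19122 × 0.961 = 18376
Band 4: 36327 × 0.951 = 34547
Band 5: 70329 × 0.94 = 66109
Net migration: Band 1 − 330 → 15291; Band 2 − 190 → 30294; Band 3 − 210 → 18166; Band 4 + 380 → 34927; Band 5 + 370 → 66479
→ [15291, 30294, 18166, 34927, 66479]
Total after period 4: 15291 + 30294 + 18166 + 34927 + 66479 = 165157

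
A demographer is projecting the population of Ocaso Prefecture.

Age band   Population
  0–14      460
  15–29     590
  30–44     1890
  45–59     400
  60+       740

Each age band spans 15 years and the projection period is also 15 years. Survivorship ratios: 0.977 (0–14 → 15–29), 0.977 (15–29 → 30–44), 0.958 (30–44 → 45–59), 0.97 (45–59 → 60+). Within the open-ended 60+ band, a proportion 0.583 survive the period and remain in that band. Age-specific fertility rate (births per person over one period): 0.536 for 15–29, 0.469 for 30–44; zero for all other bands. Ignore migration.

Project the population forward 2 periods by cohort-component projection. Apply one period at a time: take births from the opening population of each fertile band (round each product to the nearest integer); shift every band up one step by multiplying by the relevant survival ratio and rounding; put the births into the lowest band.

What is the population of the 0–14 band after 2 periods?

— Period 1 —
Births: 590 * 0.536 = 316 ; 1890 * 0.469 = 886 — total 1202
15–29: 460 * 0.977 = 449
30–44: 590 * 0.977 = 576
45–59: 1890 * 0.958 = 1811
60+: 400 * 0.97 + 740 * 0.583 = 388 + 431 = 819
End of period: [1202, 449, 576, 1811, 819]
— Period 2 —
Births: 449 * 0.536 = 241 ; 576 * 0.469 = 270 — total 511
15–29: 1202 * 0.977 = 1174
30–44: 449 * 0.977 = 439
45–59: 576 * 0.958 = 552
60+: 1811 * 0.97 + 819 * 0.583 = 1757 + 477 = 2234
End of period: [511, 1174, 439, 552, 2234]

511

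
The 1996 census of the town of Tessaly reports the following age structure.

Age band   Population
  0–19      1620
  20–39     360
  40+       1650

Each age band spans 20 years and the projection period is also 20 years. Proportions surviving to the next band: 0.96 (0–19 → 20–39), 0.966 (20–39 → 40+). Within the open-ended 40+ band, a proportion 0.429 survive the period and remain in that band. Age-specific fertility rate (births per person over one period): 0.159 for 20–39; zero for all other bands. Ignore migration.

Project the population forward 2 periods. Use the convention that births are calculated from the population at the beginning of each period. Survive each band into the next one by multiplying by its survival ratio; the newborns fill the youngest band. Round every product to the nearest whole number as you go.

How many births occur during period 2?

247

Let band 1 be 0–19 through band 3 = 40+.
Period 1.
Births: 360 * 0.159 = 57
Band 2: 1620 * 0.96 = 1555
Band 3: 360 * 0.966 + 1650 * 0.429 = 348 + 708 = 1056
End of period: [57, 1555, 1056]
Period 2.
Births: 1555 * 0.159 = 247
Band 2: 57 * 0.96 = 55
Band 3: 1555 * 0.966 + 1056 * 0.429 = 1502 + 453 = 1955
End of period: [247, 55, 1955]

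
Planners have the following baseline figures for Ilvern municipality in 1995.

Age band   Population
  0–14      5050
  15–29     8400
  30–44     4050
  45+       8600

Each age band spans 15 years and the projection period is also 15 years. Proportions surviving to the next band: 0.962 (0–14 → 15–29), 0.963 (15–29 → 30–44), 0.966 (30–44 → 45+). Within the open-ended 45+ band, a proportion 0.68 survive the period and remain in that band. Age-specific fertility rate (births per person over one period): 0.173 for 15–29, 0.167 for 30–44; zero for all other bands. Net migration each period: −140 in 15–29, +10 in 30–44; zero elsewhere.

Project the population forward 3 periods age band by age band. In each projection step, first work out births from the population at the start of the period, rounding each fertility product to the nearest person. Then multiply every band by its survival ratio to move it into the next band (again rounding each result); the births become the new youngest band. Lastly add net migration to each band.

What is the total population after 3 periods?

— Period 1 —
Births: 8400 × 0.173 = 1453, 4050 × 0.167 = 676 → 2129
15–29: 5050 × 0.962 = 4858
30–44: 8400 × 0.963 = 8089
45+: 4050 × 0.966 + 8600 × 0.68 = 3912 + 5848 = 9760
Net migration: 15–29 − 140 → 4718; 30–44 + 10 → 8099
→ [2129, 4718, 8099, 9760]
— Period 2 —
Births: 4718 × 0.173 = 816, 8099 × 0.167 = 1353 → 2169
15–29: 2129 × 0.962 = 2048
30–44: 4718 × 0.963 = 4543
45+: 8099 × 0.966 + 9760 × 0.68 = 7824 + 6637 = 14461
Net migration: 15–29 − 140 → 1908; 30–44 + 10 → 4553
→ [2169, 1908, 4553, 14461]
— Period 3 —
Births: 1908 × 0.173 = 330, 4553 × 0.167 = 760 → 1090
15–29: 2169 × 0.962 = 2087
30–44: 1908 × 0.963 = 1837
45+: 4553 × 0.966 + 14461 × 0.68 = 4398 + 9833 = 14231
Net migration: 15–29 − 140 → 1947; 30–44 + 10 → 1847
→ [1090, 1947, 1847, 14231]
Total after period 3: 1090 + 1947 + 1847 + 14231 = 19115

19115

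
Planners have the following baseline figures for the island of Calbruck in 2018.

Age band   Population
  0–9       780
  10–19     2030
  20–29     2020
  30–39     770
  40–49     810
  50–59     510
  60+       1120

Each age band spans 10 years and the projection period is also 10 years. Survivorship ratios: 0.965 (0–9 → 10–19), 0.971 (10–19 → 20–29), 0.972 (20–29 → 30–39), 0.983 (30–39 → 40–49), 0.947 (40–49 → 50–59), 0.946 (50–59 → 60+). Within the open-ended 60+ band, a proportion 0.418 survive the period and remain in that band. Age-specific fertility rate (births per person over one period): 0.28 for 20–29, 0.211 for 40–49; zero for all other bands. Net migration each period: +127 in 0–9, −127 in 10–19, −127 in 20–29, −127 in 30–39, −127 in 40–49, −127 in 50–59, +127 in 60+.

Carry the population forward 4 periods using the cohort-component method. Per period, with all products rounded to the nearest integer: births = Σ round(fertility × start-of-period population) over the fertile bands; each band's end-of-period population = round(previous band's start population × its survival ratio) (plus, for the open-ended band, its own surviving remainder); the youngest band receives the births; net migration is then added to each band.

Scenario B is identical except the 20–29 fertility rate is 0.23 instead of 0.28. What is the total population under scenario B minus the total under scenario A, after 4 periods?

-251

Let group 1 be 0–9 through group 7 = 60+.
After projecting period 1:
Births: 2020 * 0.28 = 566, 810 * 0.211 = 171 — total 737
Group 2: 780 * 0.965 = 753
Group 3: 2030 * 0.971 = 1971
Group 4: 2020 * 0.972 = 1963
Group 5: 770 * 0.983 = 757
Group 6: 810 * 0.947 = 767
Group 7: 510 * 0.946 + 1120 * 0.418 = 482 + 468 = 950
Net migration: Group 1 + 127 → 864; Group 2 − 127 → 626; Group 3 − 127 → 1844; Group 4 − 127 → 1836; Group 5 − 127 → 630; Group 6 − 127 → 640; Group 7 + 127 → 1077
→ [864, 626, 1844, 1836, 630, 640, 1077]
After projecting period 2:
Births: 1844 * 0.28 = 516, 630 * 0.211 = 133 — total 649
Group 2: 864 * 0.965 = 834
Group 3: 626 * 0.971 = 608
Group 4: 1844 * 0.972 = 1792
Group 5: 1836 * 0.983 = 1805
Group 6: 630 * 0.947 = 597
Group 7: 640 * 0.946 + 1077 * 0.418 = 605 + 450 = 1055
Net migration: Group 1 + 127 → 776; Group 2 − 127 → 707; Group 3 − 127 → 481; Group 4 − 127 → 1665; Group 5 − 127 → 1678; Group 6 − 127 → 470; Group 7 + 127 → 1182
→ [776, 707, 481, 1665, 1678, 470, 1182]
After projecting period 3:
Births: 481 * 0.28 = 135, 1678 * 0.211 = 354 — total 489
Group 2: 776 * 0.965 = 749
Group 3: 707 * 0.971 = 686
Group 4: 481 * 0.972 = 468
Group 5: 1665 * 0.983 = 1637
Group 6: 1678 * 0.947 = 1589
Group 7: 470 * 0.946 + 1182 * 0.418 = 445 + 494 = 939
Net migration: Group 1 + 127 → 616; Group 2 − 127 → 622; Group 3 − 127 → 559; Group 4 − 127 → 341; Group 5 − 127 → 1510; Group 6 − 127 → 1462; Group 7 + 127 → 1066
→ [616, 622, 559, 341, 1510, 1462, 1066]
After projecting period 4:
Births: 559 * 0.28 = 157, 1510 * 0.211 = 319 — total 476
Group 2: 616 * 0.965 = 594
Group 3: 622 * 0.971 = 604
Group 4: 559 * 0.972 = 543
Group 5: 341 * 0.983 = 335
Group 6: 1510 * 0.947 = 1430
Group 7: 1462 * 0.946 + 1066 * 0.418 = 1383 + 446 = 1829
Net migration: Group 1 + 127 → 603; Group 2 − 127 → 467; Group 3 − 127 → 477; Group 4 − 127 → 416; Group 5 − 127 → 208; Group 6 − 127 → 1303; Group 7 + 127 → 1956
→ [603, 467, 477, 416, 208, 1303, 1956]
Scenario A total after 4 periods: 5430
Scenario B projection —
After projecting period 1:
Births: 2020 * 0.23 = 465, 810 * 0.211 = 171 — total 636
Group 2: 780 * 0.965 = 753
Group 3: 2030 * 0.971 = 1971
Group 4: 2020 * 0.972 = 1963
Group 5: 770 * 0.983 = 757
Group 6: 810 * 0.947 = 767
Group 7: 510 * 0.946 + 1120 * 0.418 = 482 + 468 = 950
Net migration: Group 1 + 127 → 763; Group 2 − 127 → 626; Group 3 − 127 → 1844; Group 4 − 127 → 1836; Group 5 − 127 → 630; Group 6 − 127 → 640; Group 7 + 127 → 1077
→ [763, 626, 1844, 1836, 630, 640, 1077]
After projecting period 2:
Births: 1844 * 0.23 = 424, 630 * 0.211 = 133 — total 557
Group 2: 763 * 0.965 = 736
Group 3: 626 * 0.971 = 608
Group 4: 1844 * 0.972 = 1792
Group 5: 1836 * 0.983 = 1805
Group 6: 630 * 0.947 = 597
Group 7: 640 * 0.946 + 1077 * 0.418 = 605 + 450 = 1055
Net migration: Group 1 + 127 → 684; Group 2 − 127 → 609; Group 3 − 127 → 481; Group 4 − 127 → 1665; Group 5 − 127 → 1678; Group 6 − 127 → 470; Group 7 + 127 → 1182
→ [684, 609, 481, 1665, 1678, 470, 1182]
After projecting period 3:
Births: 481 * 0.23 = 111, 1678 * 0.211 = 354 — total 465
Group 2: 684 * 0.965 = 660
Group 3: 609 * 0.971 = 591
Group 4: 481 * 0.972 = 468
Group 5: 1665 * 0.983 = 1637
Group 6: 1678 * 0.947 = 1589
Group 7: 470 * 0.946 + 1182 * 0.418 = 445 + 494 = 939
Net migration: Group 1 + 127 → 592; Group 2 − 127 → 533; Group 3 − 127 → 464; Group 4 − 127 → 341; Group 5 − 127 → 1510; Group 6 − 127 → 1462; Group 7 + 127 → 1066
→ [592, 533, 464, 341, 1510, 1462, 1066]
After projecting period 4:
Births: 464 * 0.23 = 107, 1510 * 0.211 = 319 — total 426
Group 2: 592 * 0.965 = 571
Group 3: 533 * 0.971 = 518
Group 4: 464 * 0.972 = 451
Group 5: 341 * 0.983 = 335
Group 6: 1510 * 0.947 = 1430
Group 7: 1462 * 0.946 + 1066 * 0.418 = 1383 + 446 = 1829
Net migration: Group 1 + 127 → 553; Group 2 − 127 → 444; Group 3 − 127 → 391; Group 4 − 127 → 324; Group 5 − 127 → 208; Group 6 − 127 → 1303; Group 7 + 127 → 1956
→ [553, 444, 391, 324, 208, 1303, 1956]
Scenario B total after 4 periods: 5179
Difference B − A = 5179 − 5430 = -251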